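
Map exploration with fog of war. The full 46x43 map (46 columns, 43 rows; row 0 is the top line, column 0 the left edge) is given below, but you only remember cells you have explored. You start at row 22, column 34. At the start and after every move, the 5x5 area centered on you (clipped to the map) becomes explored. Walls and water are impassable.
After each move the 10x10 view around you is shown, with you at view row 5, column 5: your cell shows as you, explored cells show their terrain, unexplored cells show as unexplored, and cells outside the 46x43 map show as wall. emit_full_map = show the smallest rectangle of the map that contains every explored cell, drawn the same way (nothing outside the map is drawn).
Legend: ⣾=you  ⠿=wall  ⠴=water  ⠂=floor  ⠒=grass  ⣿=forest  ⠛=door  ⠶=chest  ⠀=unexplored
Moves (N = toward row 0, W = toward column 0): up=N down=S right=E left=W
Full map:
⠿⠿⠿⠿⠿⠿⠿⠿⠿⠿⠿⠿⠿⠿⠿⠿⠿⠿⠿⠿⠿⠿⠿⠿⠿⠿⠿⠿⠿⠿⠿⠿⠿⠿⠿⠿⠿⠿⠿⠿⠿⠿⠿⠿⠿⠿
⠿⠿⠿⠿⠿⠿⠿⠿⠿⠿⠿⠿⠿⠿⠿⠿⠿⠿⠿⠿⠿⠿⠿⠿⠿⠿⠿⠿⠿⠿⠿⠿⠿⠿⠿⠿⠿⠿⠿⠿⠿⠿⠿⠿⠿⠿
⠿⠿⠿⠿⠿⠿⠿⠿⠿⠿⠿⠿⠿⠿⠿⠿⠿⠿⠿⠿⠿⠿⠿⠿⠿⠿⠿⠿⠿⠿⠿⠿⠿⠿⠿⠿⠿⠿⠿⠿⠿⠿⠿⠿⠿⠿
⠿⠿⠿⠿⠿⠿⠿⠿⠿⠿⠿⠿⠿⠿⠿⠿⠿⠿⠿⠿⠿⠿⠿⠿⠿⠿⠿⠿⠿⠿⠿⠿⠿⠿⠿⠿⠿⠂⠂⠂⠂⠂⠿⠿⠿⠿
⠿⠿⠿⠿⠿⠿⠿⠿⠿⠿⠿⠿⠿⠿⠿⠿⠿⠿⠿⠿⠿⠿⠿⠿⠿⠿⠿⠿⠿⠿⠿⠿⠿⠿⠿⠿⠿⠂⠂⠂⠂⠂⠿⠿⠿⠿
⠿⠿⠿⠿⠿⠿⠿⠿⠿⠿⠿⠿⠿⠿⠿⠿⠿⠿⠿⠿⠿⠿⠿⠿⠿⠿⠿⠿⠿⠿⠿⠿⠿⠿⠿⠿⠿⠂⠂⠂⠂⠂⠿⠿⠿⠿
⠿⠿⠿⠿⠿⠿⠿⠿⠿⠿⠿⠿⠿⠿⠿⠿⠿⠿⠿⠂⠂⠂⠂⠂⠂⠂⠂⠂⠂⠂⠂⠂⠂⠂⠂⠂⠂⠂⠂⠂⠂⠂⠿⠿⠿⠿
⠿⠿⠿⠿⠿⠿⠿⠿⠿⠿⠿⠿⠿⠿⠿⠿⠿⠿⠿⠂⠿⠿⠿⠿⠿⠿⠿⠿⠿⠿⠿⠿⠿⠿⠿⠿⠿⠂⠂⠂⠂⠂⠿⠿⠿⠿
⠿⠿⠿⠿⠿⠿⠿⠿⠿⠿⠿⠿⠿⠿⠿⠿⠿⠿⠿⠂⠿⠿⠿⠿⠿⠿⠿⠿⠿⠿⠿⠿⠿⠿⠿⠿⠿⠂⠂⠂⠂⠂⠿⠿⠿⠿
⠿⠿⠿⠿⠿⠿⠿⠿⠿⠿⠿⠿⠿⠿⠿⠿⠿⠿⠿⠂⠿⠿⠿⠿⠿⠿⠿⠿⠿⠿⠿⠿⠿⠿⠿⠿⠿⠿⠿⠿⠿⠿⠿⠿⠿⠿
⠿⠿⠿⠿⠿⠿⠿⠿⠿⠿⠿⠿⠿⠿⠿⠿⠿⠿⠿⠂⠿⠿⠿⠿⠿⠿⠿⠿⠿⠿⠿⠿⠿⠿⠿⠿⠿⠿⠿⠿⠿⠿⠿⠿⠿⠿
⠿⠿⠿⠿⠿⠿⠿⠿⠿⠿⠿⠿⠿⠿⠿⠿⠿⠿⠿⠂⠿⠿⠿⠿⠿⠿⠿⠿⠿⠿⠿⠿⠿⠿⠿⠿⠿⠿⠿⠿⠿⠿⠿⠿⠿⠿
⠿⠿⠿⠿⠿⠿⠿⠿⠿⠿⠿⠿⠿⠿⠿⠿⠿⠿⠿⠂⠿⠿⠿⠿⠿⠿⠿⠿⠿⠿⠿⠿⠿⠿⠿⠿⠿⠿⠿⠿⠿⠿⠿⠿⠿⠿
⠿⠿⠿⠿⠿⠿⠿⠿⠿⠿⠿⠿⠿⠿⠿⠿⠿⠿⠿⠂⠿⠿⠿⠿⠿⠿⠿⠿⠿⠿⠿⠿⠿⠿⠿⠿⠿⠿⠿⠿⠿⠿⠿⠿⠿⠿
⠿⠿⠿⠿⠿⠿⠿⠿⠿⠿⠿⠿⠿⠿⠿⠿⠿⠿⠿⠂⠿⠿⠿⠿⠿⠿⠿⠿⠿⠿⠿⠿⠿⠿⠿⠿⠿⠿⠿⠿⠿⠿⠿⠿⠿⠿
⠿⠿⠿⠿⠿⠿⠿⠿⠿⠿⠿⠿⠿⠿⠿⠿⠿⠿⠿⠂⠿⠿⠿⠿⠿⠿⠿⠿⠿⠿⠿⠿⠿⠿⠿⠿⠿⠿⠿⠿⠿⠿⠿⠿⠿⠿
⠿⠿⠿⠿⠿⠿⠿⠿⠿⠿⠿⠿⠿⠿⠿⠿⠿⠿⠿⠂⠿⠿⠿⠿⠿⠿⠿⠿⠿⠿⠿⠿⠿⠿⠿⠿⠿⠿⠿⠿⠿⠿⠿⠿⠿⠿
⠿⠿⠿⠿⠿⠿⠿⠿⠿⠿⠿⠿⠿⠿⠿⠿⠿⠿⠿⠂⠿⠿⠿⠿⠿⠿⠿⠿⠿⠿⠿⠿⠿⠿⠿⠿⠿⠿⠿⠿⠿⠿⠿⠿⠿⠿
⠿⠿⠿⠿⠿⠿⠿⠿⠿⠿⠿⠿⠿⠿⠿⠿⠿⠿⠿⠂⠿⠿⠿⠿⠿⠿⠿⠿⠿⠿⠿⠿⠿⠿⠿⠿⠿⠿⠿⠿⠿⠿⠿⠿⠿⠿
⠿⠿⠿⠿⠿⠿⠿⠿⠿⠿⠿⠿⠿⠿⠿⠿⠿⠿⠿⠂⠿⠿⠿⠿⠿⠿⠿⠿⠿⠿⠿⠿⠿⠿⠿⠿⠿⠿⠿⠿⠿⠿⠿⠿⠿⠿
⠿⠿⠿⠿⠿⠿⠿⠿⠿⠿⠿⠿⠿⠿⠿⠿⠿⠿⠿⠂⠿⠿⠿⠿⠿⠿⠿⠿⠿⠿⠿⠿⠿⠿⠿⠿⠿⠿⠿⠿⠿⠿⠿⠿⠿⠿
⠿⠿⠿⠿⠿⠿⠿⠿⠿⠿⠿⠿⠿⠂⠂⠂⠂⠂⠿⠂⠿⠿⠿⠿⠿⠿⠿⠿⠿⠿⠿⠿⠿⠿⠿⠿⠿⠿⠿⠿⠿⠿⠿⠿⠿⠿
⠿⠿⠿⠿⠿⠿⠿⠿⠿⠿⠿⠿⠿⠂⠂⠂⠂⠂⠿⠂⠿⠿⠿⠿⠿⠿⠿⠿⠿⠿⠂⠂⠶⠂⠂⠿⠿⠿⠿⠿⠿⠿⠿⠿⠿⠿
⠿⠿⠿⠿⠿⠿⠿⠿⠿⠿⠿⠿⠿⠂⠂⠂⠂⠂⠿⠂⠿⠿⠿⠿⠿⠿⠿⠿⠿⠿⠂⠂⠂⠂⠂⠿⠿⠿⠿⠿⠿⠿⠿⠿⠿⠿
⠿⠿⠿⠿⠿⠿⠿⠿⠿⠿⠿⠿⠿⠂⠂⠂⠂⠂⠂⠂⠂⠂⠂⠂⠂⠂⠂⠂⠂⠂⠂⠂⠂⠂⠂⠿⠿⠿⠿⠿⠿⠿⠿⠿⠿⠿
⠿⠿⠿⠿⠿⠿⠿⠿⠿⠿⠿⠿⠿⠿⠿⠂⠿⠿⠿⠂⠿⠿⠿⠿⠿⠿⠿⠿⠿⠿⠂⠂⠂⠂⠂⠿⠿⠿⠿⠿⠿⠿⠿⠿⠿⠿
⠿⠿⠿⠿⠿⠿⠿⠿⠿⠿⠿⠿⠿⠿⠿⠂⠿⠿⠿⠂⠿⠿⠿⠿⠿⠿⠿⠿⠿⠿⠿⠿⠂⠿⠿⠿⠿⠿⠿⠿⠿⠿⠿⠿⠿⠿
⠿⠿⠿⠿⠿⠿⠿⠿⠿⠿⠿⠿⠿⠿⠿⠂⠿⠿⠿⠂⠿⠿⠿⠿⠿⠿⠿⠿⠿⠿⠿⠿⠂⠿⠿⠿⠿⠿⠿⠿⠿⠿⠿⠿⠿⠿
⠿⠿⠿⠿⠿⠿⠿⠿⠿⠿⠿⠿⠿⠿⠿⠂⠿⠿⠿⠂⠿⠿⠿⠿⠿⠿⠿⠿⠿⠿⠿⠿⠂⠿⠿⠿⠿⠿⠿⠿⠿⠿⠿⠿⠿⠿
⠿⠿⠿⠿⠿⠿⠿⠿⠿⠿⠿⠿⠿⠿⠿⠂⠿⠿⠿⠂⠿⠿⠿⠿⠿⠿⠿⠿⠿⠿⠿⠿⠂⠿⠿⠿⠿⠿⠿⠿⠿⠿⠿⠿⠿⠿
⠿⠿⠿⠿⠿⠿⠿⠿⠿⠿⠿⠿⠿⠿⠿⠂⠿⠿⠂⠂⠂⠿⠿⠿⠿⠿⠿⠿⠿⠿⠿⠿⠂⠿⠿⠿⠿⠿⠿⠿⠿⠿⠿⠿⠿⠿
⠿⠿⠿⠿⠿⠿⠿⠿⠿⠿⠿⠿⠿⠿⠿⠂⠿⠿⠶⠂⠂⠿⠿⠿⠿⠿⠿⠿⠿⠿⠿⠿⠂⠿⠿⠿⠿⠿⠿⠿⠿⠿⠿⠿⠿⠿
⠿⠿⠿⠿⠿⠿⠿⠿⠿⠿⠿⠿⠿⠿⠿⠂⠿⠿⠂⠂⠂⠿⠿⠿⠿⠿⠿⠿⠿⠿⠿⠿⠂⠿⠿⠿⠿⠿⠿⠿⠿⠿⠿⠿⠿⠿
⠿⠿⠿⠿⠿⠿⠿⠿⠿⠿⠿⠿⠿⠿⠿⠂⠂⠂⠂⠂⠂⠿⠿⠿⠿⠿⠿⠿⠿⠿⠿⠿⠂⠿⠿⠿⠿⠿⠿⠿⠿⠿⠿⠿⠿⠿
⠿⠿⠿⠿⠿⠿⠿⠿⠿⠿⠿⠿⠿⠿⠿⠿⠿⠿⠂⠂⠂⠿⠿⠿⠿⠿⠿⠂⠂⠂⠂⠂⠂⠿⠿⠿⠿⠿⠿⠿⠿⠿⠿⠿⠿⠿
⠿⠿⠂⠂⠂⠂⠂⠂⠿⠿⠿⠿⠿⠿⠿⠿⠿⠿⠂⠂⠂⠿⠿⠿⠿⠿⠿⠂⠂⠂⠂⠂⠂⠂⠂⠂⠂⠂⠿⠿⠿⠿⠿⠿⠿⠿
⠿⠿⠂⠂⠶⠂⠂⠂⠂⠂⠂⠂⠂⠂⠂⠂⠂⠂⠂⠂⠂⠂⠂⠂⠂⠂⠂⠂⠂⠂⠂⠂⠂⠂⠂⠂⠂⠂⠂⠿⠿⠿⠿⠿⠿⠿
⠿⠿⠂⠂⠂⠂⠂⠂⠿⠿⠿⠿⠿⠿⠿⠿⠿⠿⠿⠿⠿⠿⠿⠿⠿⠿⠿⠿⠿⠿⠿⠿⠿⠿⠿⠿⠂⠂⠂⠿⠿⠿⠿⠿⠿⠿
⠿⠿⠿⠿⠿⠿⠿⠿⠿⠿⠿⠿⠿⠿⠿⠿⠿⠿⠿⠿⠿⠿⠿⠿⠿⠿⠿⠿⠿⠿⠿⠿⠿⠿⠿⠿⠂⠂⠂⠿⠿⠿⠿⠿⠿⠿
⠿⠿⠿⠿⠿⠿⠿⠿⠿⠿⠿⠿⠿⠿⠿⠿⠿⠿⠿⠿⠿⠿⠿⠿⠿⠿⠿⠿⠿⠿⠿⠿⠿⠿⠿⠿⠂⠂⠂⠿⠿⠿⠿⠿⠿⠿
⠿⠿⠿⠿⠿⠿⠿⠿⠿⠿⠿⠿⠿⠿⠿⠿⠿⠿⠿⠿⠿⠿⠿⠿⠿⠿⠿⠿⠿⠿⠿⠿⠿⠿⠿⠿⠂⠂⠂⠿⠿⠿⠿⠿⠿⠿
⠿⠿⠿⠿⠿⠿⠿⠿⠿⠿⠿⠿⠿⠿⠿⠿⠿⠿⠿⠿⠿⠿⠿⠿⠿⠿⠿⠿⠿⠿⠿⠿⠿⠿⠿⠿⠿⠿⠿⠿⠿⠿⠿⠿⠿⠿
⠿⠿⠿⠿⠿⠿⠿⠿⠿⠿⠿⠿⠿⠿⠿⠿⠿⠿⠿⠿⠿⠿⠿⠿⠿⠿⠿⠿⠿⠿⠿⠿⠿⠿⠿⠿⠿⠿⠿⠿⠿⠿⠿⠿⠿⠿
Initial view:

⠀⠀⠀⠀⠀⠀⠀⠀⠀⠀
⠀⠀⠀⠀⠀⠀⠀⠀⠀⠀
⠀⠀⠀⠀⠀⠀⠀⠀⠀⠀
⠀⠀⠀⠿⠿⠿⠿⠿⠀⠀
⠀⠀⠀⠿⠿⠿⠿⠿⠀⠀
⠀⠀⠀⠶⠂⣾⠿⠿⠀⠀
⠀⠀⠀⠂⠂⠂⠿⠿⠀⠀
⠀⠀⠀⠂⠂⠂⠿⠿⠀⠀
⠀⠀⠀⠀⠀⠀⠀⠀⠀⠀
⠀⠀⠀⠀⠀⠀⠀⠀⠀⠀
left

⠀⠀⠀⠀⠀⠀⠀⠀⠀⠀
⠀⠀⠀⠀⠀⠀⠀⠀⠀⠀
⠀⠀⠀⠀⠀⠀⠀⠀⠀⠀
⠀⠀⠀⠿⠿⠿⠿⠿⠿⠀
⠀⠀⠀⠿⠿⠿⠿⠿⠿⠀
⠀⠀⠀⠂⠶⣾⠂⠿⠿⠀
⠀⠀⠀⠂⠂⠂⠂⠿⠿⠀
⠀⠀⠀⠂⠂⠂⠂⠿⠿⠀
⠀⠀⠀⠀⠀⠀⠀⠀⠀⠀
⠀⠀⠀⠀⠀⠀⠀⠀⠀⠀

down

⠀⠀⠀⠀⠀⠀⠀⠀⠀⠀
⠀⠀⠀⠀⠀⠀⠀⠀⠀⠀
⠀⠀⠀⠿⠿⠿⠿⠿⠿⠀
⠀⠀⠀⠿⠿⠿⠿⠿⠿⠀
⠀⠀⠀⠂⠶⠂⠂⠿⠿⠀
⠀⠀⠀⠂⠂⣾⠂⠿⠿⠀
⠀⠀⠀⠂⠂⠂⠂⠿⠿⠀
⠀⠀⠀⠂⠂⠂⠂⠿⠀⠀
⠀⠀⠀⠀⠀⠀⠀⠀⠀⠀
⠀⠀⠀⠀⠀⠀⠀⠀⠀⠀

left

⠀⠀⠀⠀⠀⠀⠀⠀⠀⠀
⠀⠀⠀⠀⠀⠀⠀⠀⠀⠀
⠀⠀⠀⠀⠿⠿⠿⠿⠿⠿
⠀⠀⠀⠿⠿⠿⠿⠿⠿⠿
⠀⠀⠀⠂⠂⠶⠂⠂⠿⠿
⠀⠀⠀⠂⠂⣾⠂⠂⠿⠿
⠀⠀⠀⠂⠂⠂⠂⠂⠿⠿
⠀⠀⠀⠂⠂⠂⠂⠂⠿⠀
⠀⠀⠀⠀⠀⠀⠀⠀⠀⠀
⠀⠀⠀⠀⠀⠀⠀⠀⠀⠀

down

⠀⠀⠀⠀⠀⠀⠀⠀⠀⠀
⠀⠀⠀⠀⠿⠿⠿⠿⠿⠿
⠀⠀⠀⠿⠿⠿⠿⠿⠿⠿
⠀⠀⠀⠂⠂⠶⠂⠂⠿⠿
⠀⠀⠀⠂⠂⠂⠂⠂⠿⠿
⠀⠀⠀⠂⠂⣾⠂⠂⠿⠿
⠀⠀⠀⠂⠂⠂⠂⠂⠿⠀
⠀⠀⠀⠿⠿⠂⠿⠿⠀⠀
⠀⠀⠀⠀⠀⠀⠀⠀⠀⠀
⠀⠀⠀⠀⠀⠀⠀⠀⠀⠀

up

⠀⠀⠀⠀⠀⠀⠀⠀⠀⠀
⠀⠀⠀⠀⠀⠀⠀⠀⠀⠀
⠀⠀⠀⠀⠿⠿⠿⠿⠿⠿
⠀⠀⠀⠿⠿⠿⠿⠿⠿⠿
⠀⠀⠀⠂⠂⠶⠂⠂⠿⠿
⠀⠀⠀⠂⠂⣾⠂⠂⠿⠿
⠀⠀⠀⠂⠂⠂⠂⠂⠿⠿
⠀⠀⠀⠂⠂⠂⠂⠂⠿⠀
⠀⠀⠀⠿⠿⠂⠿⠿⠀⠀
⠀⠀⠀⠀⠀⠀⠀⠀⠀⠀

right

⠀⠀⠀⠀⠀⠀⠀⠀⠀⠀
⠀⠀⠀⠀⠀⠀⠀⠀⠀⠀
⠀⠀⠀⠿⠿⠿⠿⠿⠿⠀
⠀⠀⠿⠿⠿⠿⠿⠿⠿⠀
⠀⠀⠂⠂⠶⠂⠂⠿⠿⠀
⠀⠀⠂⠂⠂⣾⠂⠿⠿⠀
⠀⠀⠂⠂⠂⠂⠂⠿⠿⠀
⠀⠀⠂⠂⠂⠂⠂⠿⠀⠀
⠀⠀⠿⠿⠂⠿⠿⠀⠀⠀
⠀⠀⠀⠀⠀⠀⠀⠀⠀⠀

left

⠀⠀⠀⠀⠀⠀⠀⠀⠀⠀
⠀⠀⠀⠀⠀⠀⠀⠀⠀⠀
⠀⠀⠀⠀⠿⠿⠿⠿⠿⠿
⠀⠀⠀⠿⠿⠿⠿⠿⠿⠿
⠀⠀⠀⠂⠂⠶⠂⠂⠿⠿
⠀⠀⠀⠂⠂⣾⠂⠂⠿⠿
⠀⠀⠀⠂⠂⠂⠂⠂⠿⠿
⠀⠀⠀⠂⠂⠂⠂⠂⠿⠀
⠀⠀⠀⠿⠿⠂⠿⠿⠀⠀
⠀⠀⠀⠀⠀⠀⠀⠀⠀⠀

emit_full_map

⠀⠿⠿⠿⠿⠿⠿
⠿⠿⠿⠿⠿⠿⠿
⠂⠂⠶⠂⠂⠿⠿
⠂⠂⣾⠂⠂⠿⠿
⠂⠂⠂⠂⠂⠿⠿
⠂⠂⠂⠂⠂⠿⠀
⠿⠿⠂⠿⠿⠀⠀

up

⠀⠀⠀⠀⠀⠀⠀⠀⠀⠀
⠀⠀⠀⠀⠀⠀⠀⠀⠀⠀
⠀⠀⠀⠀⠀⠀⠀⠀⠀⠀
⠀⠀⠀⠿⠿⠿⠿⠿⠿⠿
⠀⠀⠀⠿⠿⠿⠿⠿⠿⠿
⠀⠀⠀⠂⠂⣾⠂⠂⠿⠿
⠀⠀⠀⠂⠂⠂⠂⠂⠿⠿
⠀⠀⠀⠂⠂⠂⠂⠂⠿⠿
⠀⠀⠀⠂⠂⠂⠂⠂⠿⠀
⠀⠀⠀⠿⠿⠂⠿⠿⠀⠀

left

⠀⠀⠀⠀⠀⠀⠀⠀⠀⠀
⠀⠀⠀⠀⠀⠀⠀⠀⠀⠀
⠀⠀⠀⠀⠀⠀⠀⠀⠀⠀
⠀⠀⠀⠿⠿⠿⠿⠿⠿⠿
⠀⠀⠀⠿⠿⠿⠿⠿⠿⠿
⠀⠀⠀⠿⠂⣾⠶⠂⠂⠿
⠀⠀⠀⠿⠂⠂⠂⠂⠂⠿
⠀⠀⠀⠂⠂⠂⠂⠂⠂⠿
⠀⠀⠀⠀⠂⠂⠂⠂⠂⠿
⠀⠀⠀⠀⠿⠿⠂⠿⠿⠀

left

⠀⠀⠀⠀⠀⠀⠀⠀⠀⠀
⠀⠀⠀⠀⠀⠀⠀⠀⠀⠀
⠀⠀⠀⠀⠀⠀⠀⠀⠀⠀
⠀⠀⠀⠿⠿⠿⠿⠿⠿⠿
⠀⠀⠀⠿⠿⠿⠿⠿⠿⠿
⠀⠀⠀⠿⠿⣾⠂⠶⠂⠂
⠀⠀⠀⠿⠿⠂⠂⠂⠂⠂
⠀⠀⠀⠂⠂⠂⠂⠂⠂⠂
⠀⠀⠀⠀⠀⠂⠂⠂⠂⠂
⠀⠀⠀⠀⠀⠿⠿⠂⠿⠿

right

⠀⠀⠀⠀⠀⠀⠀⠀⠀⠀
⠀⠀⠀⠀⠀⠀⠀⠀⠀⠀
⠀⠀⠀⠀⠀⠀⠀⠀⠀⠀
⠀⠀⠿⠿⠿⠿⠿⠿⠿⠿
⠀⠀⠿⠿⠿⠿⠿⠿⠿⠿
⠀⠀⠿⠿⠂⣾⠶⠂⠂⠿
⠀⠀⠿⠿⠂⠂⠂⠂⠂⠿
⠀⠀⠂⠂⠂⠂⠂⠂⠂⠿
⠀⠀⠀⠀⠂⠂⠂⠂⠂⠿
⠀⠀⠀⠀⠿⠿⠂⠿⠿⠀

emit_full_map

⠿⠿⠿⠿⠿⠿⠿⠿⠿
⠿⠿⠿⠿⠿⠿⠿⠿⠿
⠿⠿⠂⣾⠶⠂⠂⠿⠿
⠿⠿⠂⠂⠂⠂⠂⠿⠿
⠂⠂⠂⠂⠂⠂⠂⠿⠿
⠀⠀⠂⠂⠂⠂⠂⠿⠀
⠀⠀⠿⠿⠂⠿⠿⠀⠀

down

⠀⠀⠀⠀⠀⠀⠀⠀⠀⠀
⠀⠀⠀⠀⠀⠀⠀⠀⠀⠀
⠀⠀⠿⠿⠿⠿⠿⠿⠿⠿
⠀⠀⠿⠿⠿⠿⠿⠿⠿⠿
⠀⠀⠿⠿⠂⠂⠶⠂⠂⠿
⠀⠀⠿⠿⠂⣾⠂⠂⠂⠿
⠀⠀⠂⠂⠂⠂⠂⠂⠂⠿
⠀⠀⠀⠿⠂⠂⠂⠂⠂⠿
⠀⠀⠀⠀⠿⠿⠂⠿⠿⠀
⠀⠀⠀⠀⠀⠀⠀⠀⠀⠀

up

⠀⠀⠀⠀⠀⠀⠀⠀⠀⠀
⠀⠀⠀⠀⠀⠀⠀⠀⠀⠀
⠀⠀⠀⠀⠀⠀⠀⠀⠀⠀
⠀⠀⠿⠿⠿⠿⠿⠿⠿⠿
⠀⠀⠿⠿⠿⠿⠿⠿⠿⠿
⠀⠀⠿⠿⠂⣾⠶⠂⠂⠿
⠀⠀⠿⠿⠂⠂⠂⠂⠂⠿
⠀⠀⠂⠂⠂⠂⠂⠂⠂⠿
⠀⠀⠀⠿⠂⠂⠂⠂⠂⠿
⠀⠀⠀⠀⠿⠿⠂⠿⠿⠀

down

⠀⠀⠀⠀⠀⠀⠀⠀⠀⠀
⠀⠀⠀⠀⠀⠀⠀⠀⠀⠀
⠀⠀⠿⠿⠿⠿⠿⠿⠿⠿
⠀⠀⠿⠿⠿⠿⠿⠿⠿⠿
⠀⠀⠿⠿⠂⠂⠶⠂⠂⠿
⠀⠀⠿⠿⠂⣾⠂⠂⠂⠿
⠀⠀⠂⠂⠂⠂⠂⠂⠂⠿
⠀⠀⠀⠿⠂⠂⠂⠂⠂⠿
⠀⠀⠀⠀⠿⠿⠂⠿⠿⠀
⠀⠀⠀⠀⠀⠀⠀⠀⠀⠀

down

⠀⠀⠀⠀⠀⠀⠀⠀⠀⠀
⠀⠀⠿⠿⠿⠿⠿⠿⠿⠿
⠀⠀⠿⠿⠿⠿⠿⠿⠿⠿
⠀⠀⠿⠿⠂⠂⠶⠂⠂⠿
⠀⠀⠿⠿⠂⠂⠂⠂⠂⠿
⠀⠀⠂⠂⠂⣾⠂⠂⠂⠿
⠀⠀⠀⠿⠂⠂⠂⠂⠂⠿
⠀⠀⠀⠿⠿⠿⠂⠿⠿⠀
⠀⠀⠀⠀⠀⠀⠀⠀⠀⠀
⠀⠀⠀⠀⠀⠀⠀⠀⠀⠀

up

⠀⠀⠀⠀⠀⠀⠀⠀⠀⠀
⠀⠀⠀⠀⠀⠀⠀⠀⠀⠀
⠀⠀⠿⠿⠿⠿⠿⠿⠿⠿
⠀⠀⠿⠿⠿⠿⠿⠿⠿⠿
⠀⠀⠿⠿⠂⠂⠶⠂⠂⠿
⠀⠀⠿⠿⠂⣾⠂⠂⠂⠿
⠀⠀⠂⠂⠂⠂⠂⠂⠂⠿
⠀⠀⠀⠿⠂⠂⠂⠂⠂⠿
⠀⠀⠀⠿⠿⠿⠂⠿⠿⠀
⠀⠀⠀⠀⠀⠀⠀⠀⠀⠀

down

⠀⠀⠀⠀⠀⠀⠀⠀⠀⠀
⠀⠀⠿⠿⠿⠿⠿⠿⠿⠿
⠀⠀⠿⠿⠿⠿⠿⠿⠿⠿
⠀⠀⠿⠿⠂⠂⠶⠂⠂⠿
⠀⠀⠿⠿⠂⠂⠂⠂⠂⠿
⠀⠀⠂⠂⠂⣾⠂⠂⠂⠿
⠀⠀⠀⠿⠂⠂⠂⠂⠂⠿
⠀⠀⠀⠿⠿⠿⠂⠿⠿⠀
⠀⠀⠀⠀⠀⠀⠀⠀⠀⠀
⠀⠀⠀⠀⠀⠀⠀⠀⠀⠀

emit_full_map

⠿⠿⠿⠿⠿⠿⠿⠿⠿
⠿⠿⠿⠿⠿⠿⠿⠿⠿
⠿⠿⠂⠂⠶⠂⠂⠿⠿
⠿⠿⠂⠂⠂⠂⠂⠿⠿
⠂⠂⠂⣾⠂⠂⠂⠿⠿
⠀⠿⠂⠂⠂⠂⠂⠿⠀
⠀⠿⠿⠿⠂⠿⠿⠀⠀

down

⠀⠀⠿⠿⠿⠿⠿⠿⠿⠿
⠀⠀⠿⠿⠿⠿⠿⠿⠿⠿
⠀⠀⠿⠿⠂⠂⠶⠂⠂⠿
⠀⠀⠿⠿⠂⠂⠂⠂⠂⠿
⠀⠀⠂⠂⠂⠂⠂⠂⠂⠿
⠀⠀⠀⠿⠂⣾⠂⠂⠂⠿
⠀⠀⠀⠿⠿⠿⠂⠿⠿⠀
⠀⠀⠀⠿⠿⠿⠂⠿⠀⠀
⠀⠀⠀⠀⠀⠀⠀⠀⠀⠀
⠀⠀⠀⠀⠀⠀⠀⠀⠀⠀

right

⠀⠿⠿⠿⠿⠿⠿⠿⠿⠿
⠀⠿⠿⠿⠿⠿⠿⠿⠿⠿
⠀⠿⠿⠂⠂⠶⠂⠂⠿⠿
⠀⠿⠿⠂⠂⠂⠂⠂⠿⠿
⠀⠂⠂⠂⠂⠂⠂⠂⠿⠿
⠀⠀⠿⠂⠂⣾⠂⠂⠿⠀
⠀⠀⠿⠿⠿⠂⠿⠿⠀⠀
⠀⠀⠿⠿⠿⠂⠿⠿⠀⠀
⠀⠀⠀⠀⠀⠀⠀⠀⠀⠀
⠀⠀⠀⠀⠀⠀⠀⠀⠀⠀

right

⠿⠿⠿⠿⠿⠿⠿⠿⠿⠀
⠿⠿⠿⠿⠿⠿⠿⠿⠿⠀
⠿⠿⠂⠂⠶⠂⠂⠿⠿⠀
⠿⠿⠂⠂⠂⠂⠂⠿⠿⠀
⠂⠂⠂⠂⠂⠂⠂⠿⠿⠀
⠀⠿⠂⠂⠂⣾⠂⠿⠀⠀
⠀⠿⠿⠿⠂⠿⠿⠿⠀⠀
⠀⠿⠿⠿⠂⠿⠿⠿⠀⠀
⠀⠀⠀⠀⠀⠀⠀⠀⠀⠀
⠀⠀⠀⠀⠀⠀⠀⠀⠀⠀

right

⠿⠿⠿⠿⠿⠿⠿⠿⠀⠀
⠿⠿⠿⠿⠿⠿⠿⠿⠀⠀
⠿⠂⠂⠶⠂⠂⠿⠿⠀⠀
⠿⠂⠂⠂⠂⠂⠿⠿⠀⠀
⠂⠂⠂⠂⠂⠂⠿⠿⠀⠀
⠿⠂⠂⠂⠂⣾⠿⠿⠀⠀
⠿⠿⠿⠂⠿⠿⠿⠿⠀⠀
⠿⠿⠿⠂⠿⠿⠿⠿⠀⠀
⠀⠀⠀⠀⠀⠀⠀⠀⠀⠀
⠀⠀⠀⠀⠀⠀⠀⠀⠀⠀

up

⠀⠀⠀⠀⠀⠀⠀⠀⠀⠀
⠿⠿⠿⠿⠿⠿⠿⠿⠀⠀
⠿⠿⠿⠿⠿⠿⠿⠿⠀⠀
⠿⠂⠂⠶⠂⠂⠿⠿⠀⠀
⠿⠂⠂⠂⠂⠂⠿⠿⠀⠀
⠂⠂⠂⠂⠂⣾⠿⠿⠀⠀
⠿⠂⠂⠂⠂⠂⠿⠿⠀⠀
⠿⠿⠿⠂⠿⠿⠿⠿⠀⠀
⠿⠿⠿⠂⠿⠿⠿⠿⠀⠀
⠀⠀⠀⠀⠀⠀⠀⠀⠀⠀

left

⠀⠀⠀⠀⠀⠀⠀⠀⠀⠀
⠿⠿⠿⠿⠿⠿⠿⠿⠿⠀
⠿⠿⠿⠿⠿⠿⠿⠿⠿⠀
⠿⠿⠂⠂⠶⠂⠂⠿⠿⠀
⠿⠿⠂⠂⠂⠂⠂⠿⠿⠀
⠂⠂⠂⠂⠂⣾⠂⠿⠿⠀
⠀⠿⠂⠂⠂⠂⠂⠿⠿⠀
⠀⠿⠿⠿⠂⠿⠿⠿⠿⠀
⠀⠿⠿⠿⠂⠿⠿⠿⠿⠀
⠀⠀⠀⠀⠀⠀⠀⠀⠀⠀

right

⠀⠀⠀⠀⠀⠀⠀⠀⠀⠀
⠿⠿⠿⠿⠿⠿⠿⠿⠀⠀
⠿⠿⠿⠿⠿⠿⠿⠿⠀⠀
⠿⠂⠂⠶⠂⠂⠿⠿⠀⠀
⠿⠂⠂⠂⠂⠂⠿⠿⠀⠀
⠂⠂⠂⠂⠂⣾⠿⠿⠀⠀
⠿⠂⠂⠂⠂⠂⠿⠿⠀⠀
⠿⠿⠿⠂⠿⠿⠿⠿⠀⠀
⠿⠿⠿⠂⠿⠿⠿⠿⠀⠀
⠀⠀⠀⠀⠀⠀⠀⠀⠀⠀

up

⠀⠀⠀⠀⠀⠀⠀⠀⠀⠀
⠀⠀⠀⠀⠀⠀⠀⠀⠀⠀
⠿⠿⠿⠿⠿⠿⠿⠿⠀⠀
⠿⠿⠿⠿⠿⠿⠿⠿⠀⠀
⠿⠂⠂⠶⠂⠂⠿⠿⠀⠀
⠿⠂⠂⠂⠂⣾⠿⠿⠀⠀
⠂⠂⠂⠂⠂⠂⠿⠿⠀⠀
⠿⠂⠂⠂⠂⠂⠿⠿⠀⠀
⠿⠿⠿⠂⠿⠿⠿⠿⠀⠀
⠿⠿⠿⠂⠿⠿⠿⠿⠀⠀

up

⠀⠀⠀⠀⠀⠀⠀⠀⠀⠀
⠀⠀⠀⠀⠀⠀⠀⠀⠀⠀
⠀⠀⠀⠀⠀⠀⠀⠀⠀⠀
⠿⠿⠿⠿⠿⠿⠿⠿⠀⠀
⠿⠿⠿⠿⠿⠿⠿⠿⠀⠀
⠿⠂⠂⠶⠂⣾⠿⠿⠀⠀
⠿⠂⠂⠂⠂⠂⠿⠿⠀⠀
⠂⠂⠂⠂⠂⠂⠿⠿⠀⠀
⠿⠂⠂⠂⠂⠂⠿⠿⠀⠀
⠿⠿⠿⠂⠿⠿⠿⠿⠀⠀

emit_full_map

⠿⠿⠿⠿⠿⠿⠿⠿⠿
⠿⠿⠿⠿⠿⠿⠿⠿⠿
⠿⠿⠂⠂⠶⠂⣾⠿⠿
⠿⠿⠂⠂⠂⠂⠂⠿⠿
⠂⠂⠂⠂⠂⠂⠂⠿⠿
⠀⠿⠂⠂⠂⠂⠂⠿⠿
⠀⠿⠿⠿⠂⠿⠿⠿⠿
⠀⠿⠿⠿⠂⠿⠿⠿⠿


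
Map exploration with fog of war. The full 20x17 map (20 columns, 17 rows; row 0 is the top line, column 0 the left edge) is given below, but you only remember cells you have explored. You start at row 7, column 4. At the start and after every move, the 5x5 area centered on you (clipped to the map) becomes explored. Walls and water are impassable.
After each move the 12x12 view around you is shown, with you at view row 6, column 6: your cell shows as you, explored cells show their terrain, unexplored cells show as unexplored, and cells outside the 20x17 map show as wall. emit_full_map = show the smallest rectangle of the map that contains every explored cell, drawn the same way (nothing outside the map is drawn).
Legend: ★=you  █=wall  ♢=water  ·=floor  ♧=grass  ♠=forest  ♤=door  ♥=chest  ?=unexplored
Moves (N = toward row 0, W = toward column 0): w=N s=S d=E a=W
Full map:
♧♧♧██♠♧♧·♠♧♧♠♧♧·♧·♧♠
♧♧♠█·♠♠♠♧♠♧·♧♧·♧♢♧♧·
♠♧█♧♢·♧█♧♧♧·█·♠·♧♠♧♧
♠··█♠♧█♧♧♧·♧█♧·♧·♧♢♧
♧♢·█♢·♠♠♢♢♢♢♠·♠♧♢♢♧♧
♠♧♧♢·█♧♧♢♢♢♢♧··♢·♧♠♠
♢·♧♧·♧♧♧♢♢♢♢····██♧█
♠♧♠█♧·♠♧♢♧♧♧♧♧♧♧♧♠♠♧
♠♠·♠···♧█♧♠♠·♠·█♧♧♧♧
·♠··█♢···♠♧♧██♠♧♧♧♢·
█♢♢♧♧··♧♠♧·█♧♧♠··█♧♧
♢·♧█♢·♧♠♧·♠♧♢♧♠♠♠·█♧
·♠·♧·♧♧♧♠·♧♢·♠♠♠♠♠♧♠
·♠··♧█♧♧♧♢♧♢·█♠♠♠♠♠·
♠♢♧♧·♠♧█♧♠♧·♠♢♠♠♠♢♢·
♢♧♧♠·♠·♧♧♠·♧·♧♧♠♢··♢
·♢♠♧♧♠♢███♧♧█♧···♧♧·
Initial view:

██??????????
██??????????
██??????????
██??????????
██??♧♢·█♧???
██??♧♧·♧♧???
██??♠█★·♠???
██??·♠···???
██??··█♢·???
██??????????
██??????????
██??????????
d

█???????????
█???????????
█???????????
█???????????
█??♧♢·█♧♧???
█??♧♧·♧♧♧???
█??♠█♧★♠♧???
█??·♠···♧???
█??··█♢··???
█???????????
█???????????
█???????????

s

█???????????
█???????????
█???????????
█??♧♢·█♧♧???
█??♧♧·♧♧♧???
█??♠█♧·♠♧???
█??·♠·★·♧???
█??··█♢··???
█???♧♧··♧???
█???????????
█???????????
█???????????

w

█???????????
█???????????
█???????????
█???????????
█??♧♢·█♧♧???
█??♧♧·♧♧♧???
█??♠█♧★♠♧???
█??·♠···♧???
█??··█♢··???
█???♧♧··♧???
█???????????
█???????????

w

█???????????
█???????????
█???????????
█???????????
█???█♢·♠♠???
█??♧♢·█♧♧???
█??♧♧·★♧♧???
█??♠█♧·♠♧???
█??·♠···♧???
█??··█♢··???
█???♧♧··♧???
█???????????

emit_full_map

?█♢·♠♠
♧♢·█♧♧
♧♧·★♧♧
♠█♧·♠♧
·♠···♧
··█♢··
?♧♧··♧

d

????????????
????????????
????????????
????????????
???█♢·♠♠♢???
??♧♢·█♧♧♢???
??♧♧·♧★♧♢???
??♠█♧·♠♧♢???
??·♠···♧█???
??··█♢··????
???♧♧··♧????
????????????

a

█???????????
█???????????
█???????????
█???????????
█???█♢·♠♠♢??
█??♧♢·█♧♧♢??
█??♧♧·★♧♧♢??
█??♠█♧·♠♧♢??
█??·♠···♧█??
█??··█♢··???
█???♧♧··♧???
█???????????

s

█???????????
█???????????
█???????????
█???█♢·♠♠♢??
█??♧♢·█♧♧♢??
█??♧♧·♧♧♧♢??
█??♠█♧★♠♧♢??
█??·♠···♧█??
█??··█♢··???
█???♧♧··♧???
█???????????
█???????????

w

█???????????
█???????????
█???????????
█???????????
█???█♢·♠♠♢??
█??♧♢·█♧♧♢??
█??♧♧·★♧♧♢??
█??♠█♧·♠♧♢??
█??·♠···♧█??
█??··█♢··???
█???♧♧··♧???
█???????????

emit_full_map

?█♢·♠♠♢
♧♢·█♧♧♢
♧♧·★♧♧♢
♠█♧·♠♧♢
·♠···♧█
··█♢··?
?♧♧··♧?

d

????????????
????????????
????????????
????????????
???█♢·♠♠♢???
??♧♢·█♧♧♢???
??♧♧·♧★♧♢???
??♠█♧·♠♧♢???
??·♠···♧█???
??··█♢··????
???♧♧··♧????
????????????

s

????????????
????????????
????????????
???█♢·♠♠♢???
??♧♢·█♧♧♢???
??♧♧·♧♧♧♢???
??♠█♧·★♧♢???
??·♠···♧█???
??··█♢···???
???♧♧··♧????
????????????
????????????

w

????????????
????????????
????????????
????????????
???█♢·♠♠♢???
??♧♢·█♧♧♢???
??♧♧·♧★♧♢???
??♠█♧·♠♧♢???
??·♠···♧█???
??··█♢···???
???♧♧··♧????
????????????

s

????????????
????????????
????????????
???█♢·♠♠♢???
??♧♢·█♧♧♢???
??♧♧·♧♧♧♢???
??♠█♧·★♧♢???
??·♠···♧█???
??··█♢···???
???♧♧··♧????
????????????
????????????

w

????????????
????????????
????????????
????????????
???█♢·♠♠♢???
??♧♢·█♧♧♢???
??♧♧·♧★♧♢???
??♠█♧·♠♧♢???
??·♠···♧█???
??··█♢···???
???♧♧··♧????
????????????


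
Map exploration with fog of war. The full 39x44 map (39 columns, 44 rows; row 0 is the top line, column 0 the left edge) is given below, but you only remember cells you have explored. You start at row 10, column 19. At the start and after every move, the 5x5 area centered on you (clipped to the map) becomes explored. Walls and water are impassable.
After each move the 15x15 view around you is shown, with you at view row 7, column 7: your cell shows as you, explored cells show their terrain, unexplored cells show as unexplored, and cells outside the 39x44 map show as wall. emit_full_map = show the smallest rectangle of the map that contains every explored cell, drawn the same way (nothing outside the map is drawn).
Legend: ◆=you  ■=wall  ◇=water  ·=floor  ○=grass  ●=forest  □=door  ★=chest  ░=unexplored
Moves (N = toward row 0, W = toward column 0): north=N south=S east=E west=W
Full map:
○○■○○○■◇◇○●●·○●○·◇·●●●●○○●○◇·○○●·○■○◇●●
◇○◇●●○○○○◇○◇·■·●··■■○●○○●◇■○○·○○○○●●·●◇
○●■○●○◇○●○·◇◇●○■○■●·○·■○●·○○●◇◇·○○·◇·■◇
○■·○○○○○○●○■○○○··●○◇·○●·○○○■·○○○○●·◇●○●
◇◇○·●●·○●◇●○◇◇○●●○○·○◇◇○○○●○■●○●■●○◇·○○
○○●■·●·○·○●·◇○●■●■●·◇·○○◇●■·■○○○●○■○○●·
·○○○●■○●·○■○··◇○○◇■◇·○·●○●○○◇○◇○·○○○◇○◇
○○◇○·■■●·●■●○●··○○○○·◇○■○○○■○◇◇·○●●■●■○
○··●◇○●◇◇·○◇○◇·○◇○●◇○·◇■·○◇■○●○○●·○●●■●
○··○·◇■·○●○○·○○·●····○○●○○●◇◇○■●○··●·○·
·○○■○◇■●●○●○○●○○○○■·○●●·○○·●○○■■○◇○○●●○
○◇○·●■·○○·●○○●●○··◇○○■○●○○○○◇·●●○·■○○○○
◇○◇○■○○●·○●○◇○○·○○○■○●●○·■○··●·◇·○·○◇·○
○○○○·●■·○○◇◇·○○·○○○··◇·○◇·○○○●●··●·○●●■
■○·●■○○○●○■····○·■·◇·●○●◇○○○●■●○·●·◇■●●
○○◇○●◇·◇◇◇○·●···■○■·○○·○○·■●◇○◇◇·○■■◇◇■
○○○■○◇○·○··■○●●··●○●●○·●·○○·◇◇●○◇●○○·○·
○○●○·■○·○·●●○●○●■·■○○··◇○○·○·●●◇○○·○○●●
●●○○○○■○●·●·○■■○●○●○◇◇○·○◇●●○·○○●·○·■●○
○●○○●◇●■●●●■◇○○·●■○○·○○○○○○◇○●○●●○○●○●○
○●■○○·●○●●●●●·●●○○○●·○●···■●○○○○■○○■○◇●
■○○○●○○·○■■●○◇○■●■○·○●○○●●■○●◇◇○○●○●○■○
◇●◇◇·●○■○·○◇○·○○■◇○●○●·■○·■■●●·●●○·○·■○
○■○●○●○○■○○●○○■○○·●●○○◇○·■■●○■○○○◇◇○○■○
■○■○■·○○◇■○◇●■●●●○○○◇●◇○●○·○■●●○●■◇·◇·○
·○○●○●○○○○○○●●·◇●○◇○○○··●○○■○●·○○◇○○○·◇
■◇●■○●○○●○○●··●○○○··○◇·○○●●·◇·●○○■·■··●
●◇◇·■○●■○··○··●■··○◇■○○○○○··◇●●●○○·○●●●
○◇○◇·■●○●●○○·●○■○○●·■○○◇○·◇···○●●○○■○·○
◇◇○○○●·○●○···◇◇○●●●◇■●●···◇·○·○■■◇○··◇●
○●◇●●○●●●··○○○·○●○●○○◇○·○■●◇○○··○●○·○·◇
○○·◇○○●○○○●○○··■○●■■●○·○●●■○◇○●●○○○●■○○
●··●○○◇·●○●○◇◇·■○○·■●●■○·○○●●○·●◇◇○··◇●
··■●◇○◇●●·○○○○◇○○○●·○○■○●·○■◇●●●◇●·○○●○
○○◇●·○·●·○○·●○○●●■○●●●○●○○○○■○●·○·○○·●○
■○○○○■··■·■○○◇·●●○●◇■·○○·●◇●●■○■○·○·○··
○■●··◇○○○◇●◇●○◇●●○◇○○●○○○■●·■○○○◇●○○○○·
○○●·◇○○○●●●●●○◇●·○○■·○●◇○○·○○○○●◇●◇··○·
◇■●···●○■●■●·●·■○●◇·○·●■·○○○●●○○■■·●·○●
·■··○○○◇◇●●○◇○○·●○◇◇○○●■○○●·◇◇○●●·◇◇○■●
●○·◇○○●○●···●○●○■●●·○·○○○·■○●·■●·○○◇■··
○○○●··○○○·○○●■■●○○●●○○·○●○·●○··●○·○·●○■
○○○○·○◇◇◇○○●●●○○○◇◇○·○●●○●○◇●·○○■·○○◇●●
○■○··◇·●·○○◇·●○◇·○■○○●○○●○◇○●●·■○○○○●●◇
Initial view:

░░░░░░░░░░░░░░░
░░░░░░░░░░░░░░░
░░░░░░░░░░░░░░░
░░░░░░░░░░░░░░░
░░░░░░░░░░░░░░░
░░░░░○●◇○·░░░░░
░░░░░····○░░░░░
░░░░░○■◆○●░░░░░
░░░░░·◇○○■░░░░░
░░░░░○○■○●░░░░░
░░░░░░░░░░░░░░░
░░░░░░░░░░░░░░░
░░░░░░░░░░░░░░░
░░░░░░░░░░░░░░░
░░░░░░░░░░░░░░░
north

░░░░░░░░░░░░░░░
░░░░░░░░░░░░░░░
░░░░░░░░░░░░░░░
░░░░░░░░░░░░░░░
░░░░░░░░░░░░░░░
░░░░░○○○·◇░░░░░
░░░░░○●◇○·░░░░░
░░░░░··◆·○░░░░░
░░░░░○■·○●░░░░░
░░░░░·◇○○■░░░░░
░░░░░○○■○●░░░░░
░░░░░░░░░░░░░░░
░░░░░░░░░░░░░░░
░░░░░░░░░░░░░░░
░░░░░░░░░░░░░░░

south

░░░░░░░░░░░░░░░
░░░░░░░░░░░░░░░
░░░░░░░░░░░░░░░
░░░░░░░░░░░░░░░
░░░░░○○○·◇░░░░░
░░░░░○●◇○·░░░░░
░░░░░····○░░░░░
░░░░░○■◆○●░░░░░
░░░░░·◇○○■░░░░░
░░░░░○○■○●░░░░░
░░░░░░░░░░░░░░░
░░░░░░░░░░░░░░░
░░░░░░░░░░░░░░░
░░░░░░░░░░░░░░░
░░░░░░░░░░░░░░░

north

░░░░░░░░░░░░░░░
░░░░░░░░░░░░░░░
░░░░░░░░░░░░░░░
░░░░░░░░░░░░░░░
░░░░░░░░░░░░░░░
░░░░░○○○·◇░░░░░
░░░░░○●◇○·░░░░░
░░░░░··◆·○░░░░░
░░░░░○■·○●░░░░░
░░░░░·◇○○■░░░░░
░░░░░○○■○●░░░░░
░░░░░░░░░░░░░░░
░░░░░░░░░░░░░░░
░░░░░░░░░░░░░░░
░░░░░░░░░░░░░░░

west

░░░░░░░░░░░░░░░
░░░░░░░░░░░░░░░
░░░░░░░░░░░░░░░
░░░░░░░░░░░░░░░
░░░░░░░░░░░░░░░
░░░░░○○○○·◇░░░░
░░░░░◇○●◇○·░░░░
░░░░░●·◆··○░░░░
░░░░░○○■·○●░░░░
░░░░░··◇○○■░░░░
░░░░░░○○■○●░░░░
░░░░░░░░░░░░░░░
░░░░░░░░░░░░░░░
░░░░░░░░░░░░░░░
░░░░░░░░░░░░░░░

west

░░░░░░░░░░░░░░░
░░░░░░░░░░░░░░░
░░░░░░░░░░░░░░░
░░░░░░░░░░░░░░░
░░░░░░░░░░░░░░░
░░░░░·○○○○·◇░░░
░░░░░○◇○●◇○·░░░
░░░░░·●◆···○░░░
░░░░░○○○■·○●░░░
░░░░░○··◇○○■░░░
░░░░░░░○○■○●░░░
░░░░░░░░░░░░░░░
░░░░░░░░░░░░░░░
░░░░░░░░░░░░░░░
░░░░░░░░░░░░░░░

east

░░░░░░░░░░░░░░░
░░░░░░░░░░░░░░░
░░░░░░░░░░░░░░░
░░░░░░░░░░░░░░░
░░░░░░░░░░░░░░░
░░░░·○○○○·◇░░░░
░░░░○◇○●◇○·░░░░
░░░░·●·◆··○░░░░
░░░░○○○■·○●░░░░
░░░░○··◇○○■░░░░
░░░░░░○○■○●░░░░
░░░░░░░░░░░░░░░
░░░░░░░░░░░░░░░
░░░░░░░░░░░░░░░
░░░░░░░░░░░░░░░

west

░░░░░░░░░░░░░░░
░░░░░░░░░░░░░░░
░░░░░░░░░░░░░░░
░░░░░░░░░░░░░░░
░░░░░░░░░░░░░░░
░░░░░·○○○○·◇░░░
░░░░░○◇○●◇○·░░░
░░░░░·●◆···○░░░
░░░░░○○○■·○●░░░
░░░░░○··◇○○■░░░
░░░░░░░○○■○●░░░
░░░░░░░░░░░░░░░
░░░░░░░░░░░░░░░
░░░░░░░░░░░░░░░
░░░░░░░░░░░░░░░

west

░░░░░░░░░░░░░░░
░░░░░░░░░░░░░░░
░░░░░░░░░░░░░░░
░░░░░░░░░░░░░░░
░░░░░░░░░░░░░░░
░░░░░··○○○○·◇░░
░░░░░·○◇○●◇○·░░
░░░░░○·◆····○░░
░░░░░○○○○■·○●░░
░░░░░●○··◇○○■░░
░░░░░░░░○○■○●░░
░░░░░░░░░░░░░░░
░░░░░░░░░░░░░░░
░░░░░░░░░░░░░░░
░░░░░░░░░░░░░░░

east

░░░░░░░░░░░░░░░
░░░░░░░░░░░░░░░
░░░░░░░░░░░░░░░
░░░░░░░░░░░░░░░
░░░░░░░░░░░░░░░
░░░░··○○○○·◇░░░
░░░░·○◇○●◇○·░░░
░░░░○·●◆···○░░░
░░░░○○○○■·○●░░░
░░░░●○··◇○○■░░░
░░░░░░░○○■○●░░░
░░░░░░░░░░░░░░░
░░░░░░░░░░░░░░░
░░░░░░░░░░░░░░░
░░░░░░░░░░░░░░░

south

░░░░░░░░░░░░░░░
░░░░░░░░░░░░░░░
░░░░░░░░░░░░░░░
░░░░░░░░░░░░░░░
░░░░··○○○○·◇░░░
░░░░·○◇○●◇○·░░░
░░░░○·●····○░░░
░░░░○○○◆■·○●░░░
░░░░●○··◇○○■░░░
░░░░░·○○○■○●░░░
░░░░░░░░░░░░░░░
░░░░░░░░░░░░░░░
░░░░░░░░░░░░░░░
░░░░░░░░░░░░░░░
░░░░░░░░░░░░░░░

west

░░░░░░░░░░░░░░░
░░░░░░░░░░░░░░░
░░░░░░░░░░░░░░░
░░░░░░░░░░░░░░░
░░░░░··○○○○·◇░░
░░░░░·○◇○●◇○·░░
░░░░░○·●····○░░
░░░░░○○◆○■·○●░░
░░░░░●○··◇○○■░░
░░░░░○·○○○■○●░░
░░░░░░░░░░░░░░░
░░░░░░░░░░░░░░░
░░░░░░░░░░░░░░░
░░░░░░░░░░░░░░░
░░░░░░░░░░░░░░░

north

░░░░░░░░░░░░░░░
░░░░░░░░░░░░░░░
░░░░░░░░░░░░░░░
░░░░░░░░░░░░░░░
░░░░░░░░░░░░░░░
░░░░░··○○○○·◇░░
░░░░░·○◇○●◇○·░░
░░░░░○·◆····○░░
░░░░░○○○○■·○●░░
░░░░░●○··◇○○■░░
░░░░░○·○○○■○●░░
░░░░░░░░░░░░░░░
░░░░░░░░░░░░░░░
░░░░░░░░░░░░░░░
░░░░░░░░░░░░░░░

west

░░░░░░░░░░░░░░░
░░░░░░░░░░░░░░░
░░░░░░░░░░░░░░░
░░░░░░░░░░░░░░░
░░░░░░░░░░░░░░░
░░░░░●··○○○○·◇░
░░░░░◇·○◇○●◇○·░
░░░░░○○◆●····○░
░░░░░●○○○○■·○●░
░░░░░●●○··◇○○■░
░░░░░░○·○○○■○●░
░░░░░░░░░░░░░░░
░░░░░░░░░░░░░░░
░░░░░░░░░░░░░░░
░░░░░░░░░░░░░░░

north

░░░░░░░░░░░░░░░
░░░░░░░░░░░░░░░
░░░░░░░░░░░░░░░
░░░░░░░░░░░░░░░
░░░░░░░░░░░░░░░
░░░░░·◇○○◇░░░░░
░░░░░●··○○○○·◇░
░░░░░◇·◆◇○●◇○·░
░░░░░○○·●····○░
░░░░░●○○○○■·○●░
░░░░░●●○··◇○○■░
░░░░░░○·○○○■○●░
░░░░░░░░░░░░░░░
░░░░░░░░░░░░░░░
░░░░░░░░░░░░░░░

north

░░░░░░░░░░░░░░░
░░░░░░░░░░░░░░░
░░░░░░░░░░░░░░░
░░░░░░░░░░░░░░░
░░░░░░░░░░░░░░░
░░░░░○●■●■░░░░░
░░░░░·◇○○◇░░░░░
░░░░░●·◆○○○○·◇░
░░░░░◇·○◇○●◇○·░
░░░░░○○·●····○░
░░░░░●○○○○■·○●░
░░░░░●●○··◇○○■░
░░░░░░○·○○○■○●░
░░░░░░░░░░░░░░░
░░░░░░░░░░░░░░░

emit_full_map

○●■●■░░░░
·◇○○◇░░░░
●·◆○○○○·◇
◇·○◇○●◇○·
○○·●····○
●○○○○■·○●
●●○··◇○○■
░○·○○○■○●


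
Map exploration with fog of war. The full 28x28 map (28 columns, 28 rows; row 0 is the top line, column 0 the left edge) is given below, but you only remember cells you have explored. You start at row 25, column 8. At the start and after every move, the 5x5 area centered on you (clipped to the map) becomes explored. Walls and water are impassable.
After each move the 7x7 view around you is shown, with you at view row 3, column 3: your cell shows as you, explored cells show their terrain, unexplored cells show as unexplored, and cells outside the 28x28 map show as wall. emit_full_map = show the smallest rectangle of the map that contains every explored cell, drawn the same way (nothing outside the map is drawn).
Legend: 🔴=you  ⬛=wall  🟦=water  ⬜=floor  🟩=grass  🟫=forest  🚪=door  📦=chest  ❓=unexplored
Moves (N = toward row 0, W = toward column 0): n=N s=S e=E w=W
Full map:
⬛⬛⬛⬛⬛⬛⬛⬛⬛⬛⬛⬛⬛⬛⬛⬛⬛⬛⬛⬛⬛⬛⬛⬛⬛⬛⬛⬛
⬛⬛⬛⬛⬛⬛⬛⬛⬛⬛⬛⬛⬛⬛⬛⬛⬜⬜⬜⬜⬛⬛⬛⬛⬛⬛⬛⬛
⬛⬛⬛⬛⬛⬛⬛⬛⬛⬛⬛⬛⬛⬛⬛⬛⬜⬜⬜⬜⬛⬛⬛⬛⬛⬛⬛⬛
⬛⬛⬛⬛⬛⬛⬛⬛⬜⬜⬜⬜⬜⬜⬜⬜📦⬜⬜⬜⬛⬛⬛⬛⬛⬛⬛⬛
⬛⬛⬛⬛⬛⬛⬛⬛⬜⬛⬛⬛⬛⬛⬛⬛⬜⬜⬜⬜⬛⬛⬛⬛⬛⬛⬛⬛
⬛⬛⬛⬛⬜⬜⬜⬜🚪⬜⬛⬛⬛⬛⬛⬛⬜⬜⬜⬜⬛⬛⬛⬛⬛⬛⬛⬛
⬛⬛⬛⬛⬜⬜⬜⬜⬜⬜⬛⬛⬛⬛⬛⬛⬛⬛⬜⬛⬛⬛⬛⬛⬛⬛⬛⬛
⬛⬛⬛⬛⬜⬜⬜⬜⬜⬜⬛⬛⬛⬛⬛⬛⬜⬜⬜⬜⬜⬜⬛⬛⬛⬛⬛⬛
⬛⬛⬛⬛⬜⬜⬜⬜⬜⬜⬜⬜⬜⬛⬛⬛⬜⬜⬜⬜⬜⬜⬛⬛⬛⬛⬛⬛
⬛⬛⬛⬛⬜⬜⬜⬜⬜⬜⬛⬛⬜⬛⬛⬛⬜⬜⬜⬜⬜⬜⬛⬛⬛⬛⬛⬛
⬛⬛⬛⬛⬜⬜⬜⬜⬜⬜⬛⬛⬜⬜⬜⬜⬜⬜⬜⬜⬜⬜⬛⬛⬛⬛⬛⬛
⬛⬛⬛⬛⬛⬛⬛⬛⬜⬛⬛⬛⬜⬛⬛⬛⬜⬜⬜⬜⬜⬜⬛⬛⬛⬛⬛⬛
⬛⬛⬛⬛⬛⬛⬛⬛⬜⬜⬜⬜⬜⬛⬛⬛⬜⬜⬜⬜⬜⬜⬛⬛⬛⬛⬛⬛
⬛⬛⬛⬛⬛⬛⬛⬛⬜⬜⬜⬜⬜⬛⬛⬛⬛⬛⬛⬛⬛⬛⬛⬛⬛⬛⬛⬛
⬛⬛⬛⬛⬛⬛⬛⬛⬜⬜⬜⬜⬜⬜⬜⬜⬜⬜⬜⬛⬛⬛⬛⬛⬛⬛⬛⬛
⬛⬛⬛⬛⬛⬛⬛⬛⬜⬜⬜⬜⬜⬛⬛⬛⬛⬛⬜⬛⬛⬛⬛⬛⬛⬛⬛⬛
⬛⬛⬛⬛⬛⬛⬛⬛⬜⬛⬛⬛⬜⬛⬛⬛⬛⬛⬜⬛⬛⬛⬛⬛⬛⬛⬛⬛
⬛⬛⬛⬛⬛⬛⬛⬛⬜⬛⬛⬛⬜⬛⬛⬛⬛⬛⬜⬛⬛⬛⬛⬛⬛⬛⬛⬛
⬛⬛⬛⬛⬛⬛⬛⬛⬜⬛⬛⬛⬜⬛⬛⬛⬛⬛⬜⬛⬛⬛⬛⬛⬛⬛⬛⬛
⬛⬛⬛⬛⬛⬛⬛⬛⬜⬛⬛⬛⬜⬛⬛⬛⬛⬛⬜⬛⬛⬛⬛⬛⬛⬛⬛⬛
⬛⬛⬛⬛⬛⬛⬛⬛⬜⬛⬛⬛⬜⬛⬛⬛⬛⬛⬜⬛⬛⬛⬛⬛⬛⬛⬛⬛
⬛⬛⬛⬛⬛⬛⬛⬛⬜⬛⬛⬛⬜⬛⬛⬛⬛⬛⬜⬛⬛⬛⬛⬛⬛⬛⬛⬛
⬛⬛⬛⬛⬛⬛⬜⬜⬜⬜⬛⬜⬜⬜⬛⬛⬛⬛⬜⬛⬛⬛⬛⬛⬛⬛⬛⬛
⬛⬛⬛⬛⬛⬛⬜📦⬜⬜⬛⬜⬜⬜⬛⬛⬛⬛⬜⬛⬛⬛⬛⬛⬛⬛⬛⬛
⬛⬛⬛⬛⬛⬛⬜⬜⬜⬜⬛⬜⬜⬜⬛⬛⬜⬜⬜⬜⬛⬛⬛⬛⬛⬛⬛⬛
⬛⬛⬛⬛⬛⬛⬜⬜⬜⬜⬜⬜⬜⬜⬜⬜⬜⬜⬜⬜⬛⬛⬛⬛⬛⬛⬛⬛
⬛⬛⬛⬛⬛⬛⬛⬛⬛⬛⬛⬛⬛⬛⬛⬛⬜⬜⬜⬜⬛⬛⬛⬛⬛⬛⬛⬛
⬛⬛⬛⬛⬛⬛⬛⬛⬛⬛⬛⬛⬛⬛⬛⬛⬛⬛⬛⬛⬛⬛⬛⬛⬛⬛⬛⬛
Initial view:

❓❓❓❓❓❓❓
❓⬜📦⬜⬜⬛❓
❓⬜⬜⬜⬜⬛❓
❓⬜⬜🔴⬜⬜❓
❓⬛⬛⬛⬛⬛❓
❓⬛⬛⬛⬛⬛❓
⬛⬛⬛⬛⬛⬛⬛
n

❓❓❓❓❓❓❓
❓⬜⬜⬜⬜⬛❓
❓⬜📦⬜⬜⬛❓
❓⬜⬜🔴⬜⬛❓
❓⬜⬜⬜⬜⬜❓
❓⬛⬛⬛⬛⬛❓
❓⬛⬛⬛⬛⬛❓

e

❓❓❓❓❓❓❓
⬜⬜⬜⬜⬛⬜❓
⬜📦⬜⬜⬛⬜❓
⬜⬜⬜🔴⬛⬜❓
⬜⬜⬜⬜⬜⬜❓
⬛⬛⬛⬛⬛⬛❓
⬛⬛⬛⬛⬛❓❓

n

❓❓❓❓❓❓❓
❓⬛⬜⬛⬛⬛❓
⬜⬜⬜⬜⬛⬜❓
⬜📦⬜🔴⬛⬜❓
⬜⬜⬜⬜⬛⬜❓
⬜⬜⬜⬜⬜⬜❓
⬛⬛⬛⬛⬛⬛❓

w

❓❓❓❓❓❓❓
❓⬛⬛⬜⬛⬛⬛
❓⬜⬜⬜⬜⬛⬜
❓⬜📦🔴⬜⬛⬜
❓⬜⬜⬜⬜⬛⬜
❓⬜⬜⬜⬜⬜⬜
❓⬛⬛⬛⬛⬛⬛

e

❓❓❓❓❓❓❓
⬛⬛⬜⬛⬛⬛❓
⬜⬜⬜⬜⬛⬜❓
⬜📦⬜🔴⬛⬜❓
⬜⬜⬜⬜⬛⬜❓
⬜⬜⬜⬜⬜⬜❓
⬛⬛⬛⬛⬛⬛❓

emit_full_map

⬛⬛⬜⬛⬛⬛
⬜⬜⬜⬜⬛⬜
⬜📦⬜🔴⬛⬜
⬜⬜⬜⬜⬛⬜
⬜⬜⬜⬜⬜⬜
⬛⬛⬛⬛⬛⬛
⬛⬛⬛⬛⬛❓

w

❓❓❓❓❓❓❓
❓⬛⬛⬜⬛⬛⬛
❓⬜⬜⬜⬜⬛⬜
❓⬜📦🔴⬜⬛⬜
❓⬜⬜⬜⬜⬛⬜
❓⬜⬜⬜⬜⬜⬜
❓⬛⬛⬛⬛⬛⬛

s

❓⬛⬛⬜⬛⬛⬛
❓⬜⬜⬜⬜⬛⬜
❓⬜📦⬜⬜⬛⬜
❓⬜⬜🔴⬜⬛⬜
❓⬜⬜⬜⬜⬜⬜
❓⬛⬛⬛⬛⬛⬛
❓⬛⬛⬛⬛⬛❓
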